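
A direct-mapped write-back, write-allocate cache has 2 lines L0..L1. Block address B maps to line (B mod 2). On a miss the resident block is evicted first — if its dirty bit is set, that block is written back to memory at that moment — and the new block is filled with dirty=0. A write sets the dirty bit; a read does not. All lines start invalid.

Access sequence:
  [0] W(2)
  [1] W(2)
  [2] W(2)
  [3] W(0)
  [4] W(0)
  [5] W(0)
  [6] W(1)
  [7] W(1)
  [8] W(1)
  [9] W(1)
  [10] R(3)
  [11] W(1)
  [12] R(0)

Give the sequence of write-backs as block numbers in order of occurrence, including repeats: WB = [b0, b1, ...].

0: W B2 → L0 miss [D]
1: W B2 → L0 hit [D]
2: W B2 → L0 hit [D]
3: W B0 → L0 miss wb→B2 [D]
4: W B0 → L0 hit [D]
5: W B0 → L0 hit [D]
6: W B1 → L1 miss [D]
7: W B1 → L1 hit [D]
8: W B1 → L1 hit [D]
9: W B1 → L1 hit [D]
10: R B3 → L1 miss wb→B1 [-]
11: W B1 → L1 miss [D]
12: R B0 → L0 hit [D]

WB = [2, 1]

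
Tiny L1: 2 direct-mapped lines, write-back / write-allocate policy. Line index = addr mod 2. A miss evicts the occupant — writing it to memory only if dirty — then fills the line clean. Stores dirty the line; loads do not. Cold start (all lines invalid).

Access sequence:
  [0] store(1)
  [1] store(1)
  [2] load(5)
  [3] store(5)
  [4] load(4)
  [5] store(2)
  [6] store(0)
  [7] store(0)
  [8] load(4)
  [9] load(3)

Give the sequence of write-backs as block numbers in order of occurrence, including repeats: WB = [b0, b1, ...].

WB = [1, 2, 0, 5]

0: W B1 -> L1 miss  d=D]
1: W B1 -> L1 hit  d=D]
2: R B5 -> L1 miss wb->B1  d=-]
3: W B5 -> L1 hit  d=D]
4: R B4 -> L0 miss  d=-]
5: W B2 -> L0 miss  d=D]
6: W B0 -> L0 miss wb->B2  d=D]
7: W B0 -> L0 hit  d=D]
8: R B4 -> L0 miss wb->B0  d=-]
9: R B3 -> L1 miss wb->B5  d=-]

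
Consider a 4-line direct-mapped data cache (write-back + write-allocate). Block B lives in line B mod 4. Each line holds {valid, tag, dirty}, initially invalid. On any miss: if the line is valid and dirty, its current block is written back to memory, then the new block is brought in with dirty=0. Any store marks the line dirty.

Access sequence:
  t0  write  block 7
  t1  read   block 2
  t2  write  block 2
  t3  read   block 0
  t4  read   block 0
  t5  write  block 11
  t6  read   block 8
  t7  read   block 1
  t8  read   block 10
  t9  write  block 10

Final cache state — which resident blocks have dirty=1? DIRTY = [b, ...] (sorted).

0: W B7 → L3 miss [D]
1: R B2 → L2 miss [-]
2: W B2 → L2 hit [D]
3: R B0 → L0 miss [-]
4: R B0 → L0 hit [-]
5: W B11 → L3 miss wb→B7 [D]
6: R B8 → L0 miss [-]
7: R B1 → L1 miss [-]
8: R B10 → L2 miss wb→B2 [-]
9: W B10 → L2 hit [D]

DIRTY = [10, 11]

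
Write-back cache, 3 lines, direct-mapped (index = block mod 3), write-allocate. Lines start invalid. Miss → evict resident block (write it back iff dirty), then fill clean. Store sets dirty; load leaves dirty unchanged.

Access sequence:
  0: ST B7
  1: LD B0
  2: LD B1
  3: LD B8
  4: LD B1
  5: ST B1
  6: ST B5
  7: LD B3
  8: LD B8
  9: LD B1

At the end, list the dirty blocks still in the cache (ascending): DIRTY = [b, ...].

0: W B7 -> L1 miss  d=D]
1: R B0 -> L0 miss  d=-]
2: R B1 -> L1 miss wb->B7  d=-]
3: R B8 -> L2 miss  d=-]
4: R B1 -> L1 hit  d=-]
5: W B1 -> L1 hit  d=D]
6: W B5 -> L2 miss  d=D]
7: R B3 -> L0 miss  d=-]
8: R B8 -> L2 miss wb->B5  d=-]
9: R B1 -> L1 hit  d=D]

DIRTY = [1]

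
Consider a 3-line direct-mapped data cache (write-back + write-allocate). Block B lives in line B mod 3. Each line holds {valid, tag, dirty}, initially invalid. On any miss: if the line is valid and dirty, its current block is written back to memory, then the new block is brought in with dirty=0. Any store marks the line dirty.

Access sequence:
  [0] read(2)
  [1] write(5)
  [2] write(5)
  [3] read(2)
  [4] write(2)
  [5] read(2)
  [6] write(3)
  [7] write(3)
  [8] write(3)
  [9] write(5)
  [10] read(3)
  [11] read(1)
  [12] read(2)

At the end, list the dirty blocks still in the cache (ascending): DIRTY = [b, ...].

DIRTY = [3]

0: R B2 → L2 miss [-]
1: W B5 → L2 miss [D]
2: W B5 → L2 hit [D]
3: R B2 → L2 miss wb→B5 [-]
4: W B2 → L2 hit [D]
5: R B2 → L2 hit [D]
6: W B3 → L0 miss [D]
7: W B3 → L0 hit [D]
8: W B3 → L0 hit [D]
9: W B5 → L2 miss wb→B2 [D]
10: R B3 → L0 hit [D]
11: R B1 → L1 miss [-]
12: R B2 → L2 miss wb→B5 [-]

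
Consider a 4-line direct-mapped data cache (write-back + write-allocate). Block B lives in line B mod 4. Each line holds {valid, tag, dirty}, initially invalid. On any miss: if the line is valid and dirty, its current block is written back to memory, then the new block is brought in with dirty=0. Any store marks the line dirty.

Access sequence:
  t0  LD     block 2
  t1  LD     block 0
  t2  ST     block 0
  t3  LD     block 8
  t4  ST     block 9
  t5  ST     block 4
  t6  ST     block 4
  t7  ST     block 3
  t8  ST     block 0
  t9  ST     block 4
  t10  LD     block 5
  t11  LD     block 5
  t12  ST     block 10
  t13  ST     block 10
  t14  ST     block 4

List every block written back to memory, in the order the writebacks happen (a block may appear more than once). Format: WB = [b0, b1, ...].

  0 | R B2 → L2 miss [-]
  1 | R B0 → L0 miss [-]
  2 | W B0 → L0 hit [D]
  3 | R B8 → L0 miss wb→B0 [-]
  4 | W B9 → L1 miss [D]
  5 | W B4 → L0 miss [D]
  6 | W B4 → L0 hit [D]
  7 | W B3 → L3 miss [D]
  8 | W B0 → L0 miss wb→B4 [D]
  9 | W B4 → L0 miss wb→B0 [D]
  10 | R B5 → L1 miss wb→B9 [-]
  11 | R B5 → L1 hit [-]
  12 | W B10 → L2 miss [D]
  13 | W B10 → L2 hit [D]
  14 | W B4 → L0 hit [D]

WB = [0, 4, 0, 9]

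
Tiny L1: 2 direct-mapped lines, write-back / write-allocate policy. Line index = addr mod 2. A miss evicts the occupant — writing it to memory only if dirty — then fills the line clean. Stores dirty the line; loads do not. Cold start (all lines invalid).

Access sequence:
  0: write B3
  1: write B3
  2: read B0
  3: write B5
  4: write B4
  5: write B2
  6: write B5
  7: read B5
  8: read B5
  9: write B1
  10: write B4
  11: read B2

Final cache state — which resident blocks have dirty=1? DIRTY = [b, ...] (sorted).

  0 | W B3 → L1 miss [D]
  1 | W B3 → L1 hit [D]
  2 | R B0 → L0 miss [-]
  3 | W B5 → L1 miss wb→B3 [D]
  4 | W B4 → L0 miss [D]
  5 | W B2 → L0 miss wb→B4 [D]
  6 | W B5 → L1 hit [D]
  7 | R B5 → L1 hit [D]
  8 | R B5 → L1 hit [D]
  9 | W B1 → L1 miss wb→B5 [D]
  10 | W B4 → L0 miss wb→B2 [D]
  11 | R B2 → L0 miss wb→B4 [-]

DIRTY = [1]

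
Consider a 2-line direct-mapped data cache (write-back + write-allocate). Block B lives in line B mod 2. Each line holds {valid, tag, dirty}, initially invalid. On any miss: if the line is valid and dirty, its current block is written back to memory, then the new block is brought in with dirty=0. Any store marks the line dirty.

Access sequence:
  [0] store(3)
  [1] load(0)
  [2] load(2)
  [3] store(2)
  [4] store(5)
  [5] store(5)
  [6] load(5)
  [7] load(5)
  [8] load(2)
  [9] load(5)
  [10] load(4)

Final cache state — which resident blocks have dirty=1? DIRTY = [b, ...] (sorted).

DIRTY = [5]

0: W B3 → L1 miss [D]
1: R B0 → L0 miss [-]
2: R B2 → L0 miss [-]
3: W B2 → L0 hit [D]
4: W B5 → L1 miss wb→B3 [D]
5: W B5 → L1 hit [D]
6: R B5 → L1 hit [D]
7: R B5 → L1 hit [D]
8: R B2 → L0 hit [D]
9: R B5 → L1 hit [D]
10: R B4 → L0 miss wb→B2 [-]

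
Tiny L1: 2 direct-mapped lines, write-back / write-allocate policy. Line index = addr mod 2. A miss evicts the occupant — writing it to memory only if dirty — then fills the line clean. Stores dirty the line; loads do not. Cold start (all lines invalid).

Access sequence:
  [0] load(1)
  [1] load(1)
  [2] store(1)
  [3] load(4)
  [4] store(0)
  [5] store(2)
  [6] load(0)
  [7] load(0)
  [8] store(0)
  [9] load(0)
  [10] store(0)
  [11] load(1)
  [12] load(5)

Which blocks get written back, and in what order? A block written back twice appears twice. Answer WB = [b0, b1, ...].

0: R B1 -> L1 miss  d=-]
1: R B1 -> L1 hit  d=-]
2: W B1 -> L1 hit  d=D]
3: R B4 -> L0 miss  d=-]
4: W B0 -> L0 miss  d=D]
5: W B2 -> L0 miss wb->B0  d=D]
6: R B0 -> L0 miss wb->B2  d=-]
7: R B0 -> L0 hit  d=-]
8: W B0 -> L0 hit  d=D]
9: R B0 -> L0 hit  d=D]
10: W B0 -> L0 hit  d=D]
11: R B1 -> L1 hit  d=D]
12: R B5 -> L1 miss wb->B1  d=-]

WB = [0, 2, 1]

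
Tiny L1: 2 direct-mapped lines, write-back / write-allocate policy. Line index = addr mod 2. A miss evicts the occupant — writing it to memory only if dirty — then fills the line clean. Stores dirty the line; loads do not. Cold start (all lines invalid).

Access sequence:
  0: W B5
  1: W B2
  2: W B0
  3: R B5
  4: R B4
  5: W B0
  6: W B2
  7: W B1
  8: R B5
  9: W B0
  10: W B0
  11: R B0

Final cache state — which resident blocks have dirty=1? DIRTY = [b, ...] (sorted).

0: W B5 -> L1 miss  d=D]
1: W B2 -> L0 miss  d=D]
2: W B0 -> L0 miss wb->B2  d=D]
3: R B5 -> L1 hit  d=D]
4: R B4 -> L0 miss wb->B0  d=-]
5: W B0 -> L0 miss  d=D]
6: W B2 -> L0 miss wb->B0  d=D]
7: W B1 -> L1 miss wb->B5  d=D]
8: R B5 -> L1 miss wb->B1  d=-]
9: W B0 -> L0 miss wb->B2  d=D]
10: W B0 -> L0 hit  d=D]
11: R B0 -> L0 hit  d=D]

DIRTY = [0]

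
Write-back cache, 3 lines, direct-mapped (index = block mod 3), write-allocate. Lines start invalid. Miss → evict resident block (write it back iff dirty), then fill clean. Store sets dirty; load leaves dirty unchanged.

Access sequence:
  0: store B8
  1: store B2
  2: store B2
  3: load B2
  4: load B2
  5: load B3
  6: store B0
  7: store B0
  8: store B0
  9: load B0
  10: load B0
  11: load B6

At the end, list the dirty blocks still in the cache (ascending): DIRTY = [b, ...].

DIRTY = [2]

  0 | W B8 → L2 miss [D]
  1 | W B2 → L2 miss wb→B8 [D]
  2 | W B2 → L2 hit [D]
  3 | R B2 → L2 hit [D]
  4 | R B2 → L2 hit [D]
  5 | R B3 → L0 miss [-]
  6 | W B0 → L0 miss [D]
  7 | W B0 → L0 hit [D]
  8 | W B0 → L0 hit [D]
  9 | R B0 → L0 hit [D]
  10 | R B0 → L0 hit [D]
  11 | R B6 → L0 miss wb→B0 [-]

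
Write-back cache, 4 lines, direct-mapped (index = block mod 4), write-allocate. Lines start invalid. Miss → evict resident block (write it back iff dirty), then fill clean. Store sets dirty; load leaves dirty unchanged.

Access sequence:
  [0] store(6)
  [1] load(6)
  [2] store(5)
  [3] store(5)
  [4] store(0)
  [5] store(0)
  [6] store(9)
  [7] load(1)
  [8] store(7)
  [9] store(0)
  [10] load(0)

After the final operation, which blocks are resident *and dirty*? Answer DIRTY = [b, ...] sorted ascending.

DIRTY = [0, 6, 7]

  0 | W B6 → L2 miss [D]
  1 | R B6 → L2 hit [D]
  2 | W B5 → L1 miss [D]
  3 | W B5 → L1 hit [D]
  4 | W B0 → L0 miss [D]
  5 | W B0 → L0 hit [D]
  6 | W B9 → L1 miss wb→B5 [D]
  7 | R B1 → L1 miss wb→B9 [-]
  8 | W B7 → L3 miss [D]
  9 | W B0 → L0 hit [D]
  10 | R B0 → L0 hit [D]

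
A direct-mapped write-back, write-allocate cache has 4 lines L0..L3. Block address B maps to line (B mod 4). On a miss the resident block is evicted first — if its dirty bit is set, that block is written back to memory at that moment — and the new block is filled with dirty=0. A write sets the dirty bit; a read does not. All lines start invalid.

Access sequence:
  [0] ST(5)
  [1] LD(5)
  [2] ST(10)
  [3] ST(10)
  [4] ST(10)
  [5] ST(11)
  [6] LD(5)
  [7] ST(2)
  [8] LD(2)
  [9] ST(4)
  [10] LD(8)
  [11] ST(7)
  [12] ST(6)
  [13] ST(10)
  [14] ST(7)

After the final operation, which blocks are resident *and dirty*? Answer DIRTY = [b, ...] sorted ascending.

0: W B5 → L1 miss [D]
1: R B5 → L1 hit [D]
2: W B10 → L2 miss [D]
3: W B10 → L2 hit [D]
4: W B10 → L2 hit [D]
5: W B11 → L3 miss [D]
6: R B5 → L1 hit [D]
7: W B2 → L2 miss wb→B10 [D]
8: R B2 → L2 hit [D]
9: W B4 → L0 miss [D]
10: R B8 → L0 miss wb→B4 [-]
11: W B7 → L3 miss wb→B11 [D]
12: W B6 → L2 miss wb→B2 [D]
13: W B10 → L2 miss wb→B6 [D]
14: W B7 → L3 hit [D]

DIRTY = [5, 7, 10]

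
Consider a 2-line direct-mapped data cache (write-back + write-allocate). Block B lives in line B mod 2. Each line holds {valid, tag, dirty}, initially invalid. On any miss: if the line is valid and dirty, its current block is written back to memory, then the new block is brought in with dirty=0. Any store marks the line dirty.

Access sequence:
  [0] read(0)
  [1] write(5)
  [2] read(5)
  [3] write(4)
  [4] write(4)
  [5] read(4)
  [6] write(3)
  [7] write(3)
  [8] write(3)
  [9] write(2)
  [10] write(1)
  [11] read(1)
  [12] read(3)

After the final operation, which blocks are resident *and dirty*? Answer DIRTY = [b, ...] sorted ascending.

0: R B0 → L0 miss [-]
1: W B5 → L1 miss [D]
2: R B5 → L1 hit [D]
3: W B4 → L0 miss [D]
4: W B4 → L0 hit [D]
5: R B4 → L0 hit [D]
6: W B3 → L1 miss wb→B5 [D]
7: W B3 → L1 hit [D]
8: W B3 → L1 hit [D]
9: W B2 → L0 miss wb→B4 [D]
10: W B1 → L1 miss wb→B3 [D]
11: R B1 → L1 hit [D]
12: R B3 → L1 miss wb→B1 [-]

DIRTY = [2]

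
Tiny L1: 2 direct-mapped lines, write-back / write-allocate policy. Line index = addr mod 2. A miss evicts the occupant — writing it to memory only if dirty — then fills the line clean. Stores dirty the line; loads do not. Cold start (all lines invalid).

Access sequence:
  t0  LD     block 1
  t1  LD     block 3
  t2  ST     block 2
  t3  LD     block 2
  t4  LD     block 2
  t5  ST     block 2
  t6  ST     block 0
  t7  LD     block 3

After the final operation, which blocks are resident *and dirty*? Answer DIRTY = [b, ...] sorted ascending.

DIRTY = [0]

  0 | R B1 → L1 miss [-]
  1 | R B3 → L1 miss [-]
  2 | W B2 → L0 miss [D]
  3 | R B2 → L0 hit [D]
  4 | R B2 → L0 hit [D]
  5 | W B2 → L0 hit [D]
  6 | W B0 → L0 miss wb→B2 [D]
  7 | R B3 → L1 hit [-]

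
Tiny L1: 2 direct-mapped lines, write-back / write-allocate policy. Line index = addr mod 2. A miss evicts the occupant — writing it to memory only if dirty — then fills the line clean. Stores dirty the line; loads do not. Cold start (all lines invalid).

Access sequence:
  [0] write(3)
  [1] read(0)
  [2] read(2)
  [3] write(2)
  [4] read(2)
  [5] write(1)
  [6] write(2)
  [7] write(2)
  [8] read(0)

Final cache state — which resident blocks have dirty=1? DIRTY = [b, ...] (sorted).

DIRTY = [1]

0: W B3 -> L1 miss  d=D]
1: R B0 -> L0 miss  d=-]
2: R B2 -> L0 miss  d=-]
3: W B2 -> L0 hit  d=D]
4: R B2 -> L0 hit  d=D]
5: W B1 -> L1 miss wb->B3  d=D]
6: W B2 -> L0 hit  d=D]
7: W B2 -> L0 hit  d=D]
8: R B0 -> L0 miss wb->B2  d=-]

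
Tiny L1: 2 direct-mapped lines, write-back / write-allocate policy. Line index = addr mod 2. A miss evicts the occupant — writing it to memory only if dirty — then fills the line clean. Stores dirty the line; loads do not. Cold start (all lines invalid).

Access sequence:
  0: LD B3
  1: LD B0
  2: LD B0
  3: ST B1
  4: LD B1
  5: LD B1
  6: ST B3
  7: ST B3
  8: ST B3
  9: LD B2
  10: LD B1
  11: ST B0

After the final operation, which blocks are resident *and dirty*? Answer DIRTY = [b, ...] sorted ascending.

DIRTY = [0]

  0 | R B3 → L1 miss [-]
  1 | R B0 → L0 miss [-]
  2 | R B0 → L0 hit [-]
  3 | W B1 → L1 miss [D]
  4 | R B1 → L1 hit [D]
  5 | R B1 → L1 hit [D]
  6 | W B3 → L1 miss wb→B1 [D]
  7 | W B3 → L1 hit [D]
  8 | W B3 → L1 hit [D]
  9 | R B2 → L0 miss [-]
  10 | R B1 → L1 miss wb→B3 [-]
  11 | W B0 → L0 miss [D]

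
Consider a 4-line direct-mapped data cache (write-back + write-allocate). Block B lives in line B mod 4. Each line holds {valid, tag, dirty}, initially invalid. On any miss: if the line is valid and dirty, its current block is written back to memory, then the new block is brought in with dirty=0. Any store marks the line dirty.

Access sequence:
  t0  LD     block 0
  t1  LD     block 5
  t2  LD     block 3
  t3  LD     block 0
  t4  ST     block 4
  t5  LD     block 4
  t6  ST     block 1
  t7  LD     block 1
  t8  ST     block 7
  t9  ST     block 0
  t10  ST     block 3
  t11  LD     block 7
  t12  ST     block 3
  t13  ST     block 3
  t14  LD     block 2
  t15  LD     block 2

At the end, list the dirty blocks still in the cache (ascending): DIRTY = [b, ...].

DIRTY = [0, 1, 3]

  0 | R B0 → L0 miss [-]
  1 | R B5 → L1 miss [-]
  2 | R B3 → L3 miss [-]
  3 | R B0 → L0 hit [-]
  4 | W B4 → L0 miss [D]
  5 | R B4 → L0 hit [D]
  6 | W B1 → L1 miss [D]
  7 | R B1 → L1 hit [D]
  8 | W B7 → L3 miss [D]
  9 | W B0 → L0 miss wb→B4 [D]
  10 | W B3 → L3 miss wb→B7 [D]
  11 | R B7 → L3 miss wb→B3 [-]
  12 | W B3 → L3 miss [D]
  13 | W B3 → L3 hit [D]
  14 | R B2 → L2 miss [-]
  15 | R B2 → L2 hit [-]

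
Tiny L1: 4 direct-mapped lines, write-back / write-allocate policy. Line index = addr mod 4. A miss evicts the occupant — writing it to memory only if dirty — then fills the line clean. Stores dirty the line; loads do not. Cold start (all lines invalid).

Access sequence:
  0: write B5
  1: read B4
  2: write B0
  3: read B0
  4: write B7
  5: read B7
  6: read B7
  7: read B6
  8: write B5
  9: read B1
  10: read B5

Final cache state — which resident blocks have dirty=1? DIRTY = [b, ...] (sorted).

DIRTY = [0, 7]

0: W B5 → L1 miss [D]
1: R B4 → L0 miss [-]
2: W B0 → L0 miss [D]
3: R B0 → L0 hit [D]
4: W B7 → L3 miss [D]
5: R B7 → L3 hit [D]
6: R B7 → L3 hit [D]
7: R B6 → L2 miss [-]
8: W B5 → L1 hit [D]
9: R B1 → L1 miss wb→B5 [-]
10: R B5 → L1 miss [-]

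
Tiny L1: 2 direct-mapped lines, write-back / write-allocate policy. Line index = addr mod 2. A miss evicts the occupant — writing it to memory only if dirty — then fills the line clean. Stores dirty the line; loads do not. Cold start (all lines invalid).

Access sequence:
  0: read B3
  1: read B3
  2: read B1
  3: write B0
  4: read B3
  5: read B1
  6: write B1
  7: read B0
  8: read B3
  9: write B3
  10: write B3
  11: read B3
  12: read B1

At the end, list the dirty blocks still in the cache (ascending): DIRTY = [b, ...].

  0 | R B3 → L1 miss [-]
  1 | R B3 → L1 hit [-]
  2 | R B1 → L1 miss [-]
  3 | W B0 → L0 miss [D]
  4 | R B3 → L1 miss [-]
  5 | R B1 → L1 miss [-]
  6 | W B1 → L1 hit [D]
  7 | R B0 → L0 hit [D]
  8 | R B3 → L1 miss wb→B1 [-]
  9 | W B3 → L1 hit [D]
  10 | W B3 → L1 hit [D]
  11 | R B3 → L1 hit [D]
  12 | R B1 → L1 miss wb→B3 [-]

DIRTY = [0]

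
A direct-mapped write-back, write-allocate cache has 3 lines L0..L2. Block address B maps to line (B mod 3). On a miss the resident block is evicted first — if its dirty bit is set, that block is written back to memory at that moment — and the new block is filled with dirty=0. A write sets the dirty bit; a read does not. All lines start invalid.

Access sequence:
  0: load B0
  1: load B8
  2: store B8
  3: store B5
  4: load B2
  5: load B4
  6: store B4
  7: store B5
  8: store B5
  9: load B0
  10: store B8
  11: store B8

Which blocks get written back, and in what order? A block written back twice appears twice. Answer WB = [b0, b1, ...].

0: R B0 → L0 miss [-]
1: R B8 → L2 miss [-]
2: W B8 → L2 hit [D]
3: W B5 → L2 miss wb→B8 [D]
4: R B2 → L2 miss wb→B5 [-]
5: R B4 → L1 miss [-]
6: W B4 → L1 hit [D]
7: W B5 → L2 miss [D]
8: W B5 → L2 hit [D]
9: R B0 → L0 hit [-]
10: W B8 → L2 miss wb→B5 [D]
11: W B8 → L2 hit [D]

WB = [8, 5, 5]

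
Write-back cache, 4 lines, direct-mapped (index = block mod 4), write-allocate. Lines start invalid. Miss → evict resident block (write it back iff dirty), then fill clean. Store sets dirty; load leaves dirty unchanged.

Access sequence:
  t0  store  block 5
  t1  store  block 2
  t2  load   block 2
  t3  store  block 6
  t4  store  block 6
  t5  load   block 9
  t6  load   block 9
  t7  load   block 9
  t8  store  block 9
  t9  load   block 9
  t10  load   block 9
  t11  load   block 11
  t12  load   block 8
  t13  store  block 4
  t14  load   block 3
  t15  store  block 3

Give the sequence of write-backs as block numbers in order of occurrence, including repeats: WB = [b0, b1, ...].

WB = [2, 5]

  0 | W B5 → L1 miss [D]
  1 | W B2 → L2 miss [D]
  2 | R B2 → L2 hit [D]
  3 | W B6 → L2 miss wb→B2 [D]
  4 | W B6 → L2 hit [D]
  5 | R B9 → L1 miss wb→B5 [-]
  6 | R B9 → L1 hit [-]
  7 | R B9 → L1 hit [-]
  8 | W B9 → L1 hit [D]
  9 | R B9 → L1 hit [D]
  10 | R B9 → L1 hit [D]
  11 | R B11 → L3 miss [-]
  12 | R B8 → L0 miss [-]
  13 | W B4 → L0 miss [D]
  14 | R B3 → L3 miss [-]
  15 | W B3 → L3 hit [D]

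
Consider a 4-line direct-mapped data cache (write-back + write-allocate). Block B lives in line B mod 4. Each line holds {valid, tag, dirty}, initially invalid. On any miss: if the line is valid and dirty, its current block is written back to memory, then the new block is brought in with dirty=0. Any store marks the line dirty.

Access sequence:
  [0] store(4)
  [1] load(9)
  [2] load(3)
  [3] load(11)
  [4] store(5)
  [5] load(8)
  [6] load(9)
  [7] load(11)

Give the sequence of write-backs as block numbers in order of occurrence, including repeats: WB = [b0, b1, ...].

WB = [4, 5]

0: W B4 -> L0 miss  d=D]
1: R B9 -> L1 miss  d=-]
2: R B3 -> L3 miss  d=-]
3: R B11 -> L3 miss  d=-]
4: W B5 -> L1 miss  d=D]
5: R B8 -> L0 miss wb->B4  d=-]
6: R B9 -> L1 miss wb->B5  d=-]
7: R B11 -> L3 hit  d=-]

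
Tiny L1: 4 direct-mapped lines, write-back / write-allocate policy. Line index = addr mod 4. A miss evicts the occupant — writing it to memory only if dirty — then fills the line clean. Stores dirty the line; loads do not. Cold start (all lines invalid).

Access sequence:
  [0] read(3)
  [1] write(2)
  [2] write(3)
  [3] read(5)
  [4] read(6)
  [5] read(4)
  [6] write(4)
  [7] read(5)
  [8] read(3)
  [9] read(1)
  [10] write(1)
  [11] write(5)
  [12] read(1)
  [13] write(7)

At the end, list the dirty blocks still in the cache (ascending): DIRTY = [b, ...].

0: R B3 -> L3 miss  d=-]
1: W B2 -> L2 miss  d=D]
2: W B3 -> L3 hit  d=D]
3: R B5 -> L1 miss  d=-]
4: R B6 -> L2 miss wb->B2  d=-]
5: R B4 -> L0 miss  d=-]
6: W B4 -> L0 hit  d=D]
7: R B5 -> L1 hit  d=-]
8: R B3 -> L3 hit  d=D]
9: R B1 -> L1 miss  d=-]
10: W B1 -> L1 hit  d=D]
11: W B5 -> L1 miss wb->B1  d=D]
12: R B1 -> L1 miss wb->B5  d=-]
13: W B7 -> L3 miss wb->B3  d=D]

DIRTY = [4, 7]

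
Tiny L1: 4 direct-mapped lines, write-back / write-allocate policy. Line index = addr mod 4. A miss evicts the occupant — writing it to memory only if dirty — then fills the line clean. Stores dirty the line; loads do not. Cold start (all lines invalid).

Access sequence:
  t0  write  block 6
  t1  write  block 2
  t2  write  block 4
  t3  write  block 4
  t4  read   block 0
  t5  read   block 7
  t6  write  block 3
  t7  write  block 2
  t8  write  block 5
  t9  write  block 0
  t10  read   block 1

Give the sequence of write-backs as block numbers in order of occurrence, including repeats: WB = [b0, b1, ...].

0: W B6 → L2 miss [D]
1: W B2 → L2 miss wb→B6 [D]
2: W B4 → L0 miss [D]
3: W B4 → L0 hit [D]
4: R B0 → L0 miss wb→B4 [-]
5: R B7 → L3 miss [-]
6: W B3 → L3 miss [D]
7: W B2 → L2 hit [D]
8: W B5 → L1 miss [D]
9: W B0 → L0 hit [D]
10: R B1 → L1 miss wb→B5 [-]

WB = [6, 4, 5]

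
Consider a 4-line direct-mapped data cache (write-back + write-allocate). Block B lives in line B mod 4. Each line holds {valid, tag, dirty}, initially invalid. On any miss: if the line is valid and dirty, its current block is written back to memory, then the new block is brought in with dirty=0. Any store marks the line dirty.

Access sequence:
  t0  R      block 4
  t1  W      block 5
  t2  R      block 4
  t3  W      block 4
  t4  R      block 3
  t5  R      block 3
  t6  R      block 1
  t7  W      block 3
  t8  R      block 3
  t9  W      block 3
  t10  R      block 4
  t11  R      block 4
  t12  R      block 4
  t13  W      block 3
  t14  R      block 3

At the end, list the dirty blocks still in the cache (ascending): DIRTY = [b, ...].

0: R B4 → L0 miss [-]
1: W B5 → L1 miss [D]
2: R B4 → L0 hit [-]
3: W B4 → L0 hit [D]
4: R B3 → L3 miss [-]
5: R B3 → L3 hit [-]
6: R B1 → L1 miss wb→B5 [-]
7: W B3 → L3 hit [D]
8: R B3 → L3 hit [D]
9: W B3 → L3 hit [D]
10: R B4 → L0 hit [D]
11: R B4 → L0 hit [D]
12: R B4 → L0 hit [D]
13: W B3 → L3 hit [D]
14: R B3 → L3 hit [D]

DIRTY = [3, 4]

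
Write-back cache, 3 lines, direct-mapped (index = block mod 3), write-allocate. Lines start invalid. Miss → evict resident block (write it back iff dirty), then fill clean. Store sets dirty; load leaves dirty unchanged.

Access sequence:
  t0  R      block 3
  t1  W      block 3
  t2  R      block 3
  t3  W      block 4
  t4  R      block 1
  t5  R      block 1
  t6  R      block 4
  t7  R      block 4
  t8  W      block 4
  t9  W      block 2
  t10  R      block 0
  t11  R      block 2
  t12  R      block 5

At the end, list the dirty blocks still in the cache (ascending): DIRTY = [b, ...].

DIRTY = [4]

  0 | R B3 → L0 miss [-]
  1 | W B3 → L0 hit [D]
  2 | R B3 → L0 hit [D]
  3 | W B4 → L1 miss [D]
  4 | R B1 → L1 miss wb→B4 [-]
  5 | R B1 → L1 hit [-]
  6 | R B4 → L1 miss [-]
  7 | R B4 → L1 hit [-]
  8 | W B4 → L1 hit [D]
  9 | W B2 → L2 miss [D]
  10 | R B0 → L0 miss wb→B3 [-]
  11 | R B2 → L2 hit [D]
  12 | R B5 → L2 miss wb→B2 [-]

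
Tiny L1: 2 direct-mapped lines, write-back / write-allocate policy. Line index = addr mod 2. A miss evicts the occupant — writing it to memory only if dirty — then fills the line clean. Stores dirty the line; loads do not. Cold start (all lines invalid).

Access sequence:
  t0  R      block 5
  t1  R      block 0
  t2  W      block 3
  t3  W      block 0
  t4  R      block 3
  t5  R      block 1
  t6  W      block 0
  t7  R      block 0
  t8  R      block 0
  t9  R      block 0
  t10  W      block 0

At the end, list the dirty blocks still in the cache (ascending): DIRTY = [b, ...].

0: R B5 -> L1 miss  d=-]
1: R B0 -> L0 miss  d=-]
2: W B3 -> L1 miss  d=D]
3: W B0 -> L0 hit  d=D]
4: R B3 -> L1 hit  d=D]
5: R B1 -> L1 miss wb->B3  d=-]
6: W B0 -> L0 hit  d=D]
7: R B0 -> L0 hit  d=D]
8: R B0 -> L0 hit  d=D]
9: R B0 -> L0 hit  d=D]
10: W B0 -> L0 hit  d=D]

DIRTY = [0]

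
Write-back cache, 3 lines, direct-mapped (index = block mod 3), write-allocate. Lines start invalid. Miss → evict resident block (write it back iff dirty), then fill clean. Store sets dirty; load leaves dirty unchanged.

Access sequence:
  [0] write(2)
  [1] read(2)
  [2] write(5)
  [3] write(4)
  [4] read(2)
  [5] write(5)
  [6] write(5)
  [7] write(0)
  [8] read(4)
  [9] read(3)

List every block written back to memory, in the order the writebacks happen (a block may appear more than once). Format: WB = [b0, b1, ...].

WB = [2, 5, 0]

0: W B2 → L2 miss [D]
1: R B2 → L2 hit [D]
2: W B5 → L2 miss wb→B2 [D]
3: W B4 → L1 miss [D]
4: R B2 → L2 miss wb→B5 [-]
5: W B5 → L2 miss [D]
6: W B5 → L2 hit [D]
7: W B0 → L0 miss [D]
8: R B4 → L1 hit [D]
9: R B3 → L0 miss wb→B0 [-]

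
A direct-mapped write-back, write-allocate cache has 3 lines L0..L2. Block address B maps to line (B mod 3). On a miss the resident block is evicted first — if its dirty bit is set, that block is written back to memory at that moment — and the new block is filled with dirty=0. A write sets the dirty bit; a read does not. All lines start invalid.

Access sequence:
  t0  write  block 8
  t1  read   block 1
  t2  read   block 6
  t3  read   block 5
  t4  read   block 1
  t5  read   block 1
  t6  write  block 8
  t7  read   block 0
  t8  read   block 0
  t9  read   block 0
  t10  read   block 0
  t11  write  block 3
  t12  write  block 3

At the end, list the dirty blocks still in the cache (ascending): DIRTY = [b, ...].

DIRTY = [3, 8]

  0 | W B8 → L2 miss [D]
  1 | R B1 → L1 miss [-]
  2 | R B6 → L0 miss [-]
  3 | R B5 → L2 miss wb→B8 [-]
  4 | R B1 → L1 hit [-]
  5 | R B1 → L1 hit [-]
  6 | W B8 → L2 miss [D]
  7 | R B0 → L0 miss [-]
  8 | R B0 → L0 hit [-]
  9 | R B0 → L0 hit [-]
  10 | R B0 → L0 hit [-]
  11 | W B3 → L0 miss [D]
  12 | W B3 → L0 hit [D]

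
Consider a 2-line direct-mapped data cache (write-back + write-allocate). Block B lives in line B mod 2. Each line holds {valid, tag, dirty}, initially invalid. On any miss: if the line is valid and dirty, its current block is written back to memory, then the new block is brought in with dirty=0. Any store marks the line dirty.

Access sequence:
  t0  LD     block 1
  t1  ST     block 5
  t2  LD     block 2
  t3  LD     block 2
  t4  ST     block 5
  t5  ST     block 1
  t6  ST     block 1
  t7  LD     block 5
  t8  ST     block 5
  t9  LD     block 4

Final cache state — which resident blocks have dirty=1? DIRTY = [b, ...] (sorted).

0: R B1 -> L1 miss  d=-]
1: W B5 -> L1 miss  d=D]
2: R B2 -> L0 miss  d=-]
3: R B2 -> L0 hit  d=-]
4: W B5 -> L1 hit  d=D]
5: W B1 -> L1 miss wb->B5  d=D]
6: W B1 -> L1 hit  d=D]
7: R B5 -> L1 miss wb->B1  d=-]
8: W B5 -> L1 hit  d=D]
9: R B4 -> L0 miss  d=-]

DIRTY = [5]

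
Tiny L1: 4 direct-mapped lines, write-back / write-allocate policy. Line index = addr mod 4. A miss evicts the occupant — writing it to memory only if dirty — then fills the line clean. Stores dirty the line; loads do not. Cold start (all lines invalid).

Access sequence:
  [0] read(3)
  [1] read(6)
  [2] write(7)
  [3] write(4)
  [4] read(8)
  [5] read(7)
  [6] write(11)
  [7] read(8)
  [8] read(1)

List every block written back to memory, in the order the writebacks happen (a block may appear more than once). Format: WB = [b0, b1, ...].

  0 | R B3 → L3 miss [-]
  1 | R B6 → L2 miss [-]
  2 | W B7 → L3 miss [D]
  3 | W B4 → L0 miss [D]
  4 | R B8 → L0 miss wb→B4 [-]
  5 | R B7 → L3 hit [D]
  6 | W B11 → L3 miss wb→B7 [D]
  7 | R B8 → L0 hit [-]
  8 | R B1 → L1 miss [-]

WB = [4, 7]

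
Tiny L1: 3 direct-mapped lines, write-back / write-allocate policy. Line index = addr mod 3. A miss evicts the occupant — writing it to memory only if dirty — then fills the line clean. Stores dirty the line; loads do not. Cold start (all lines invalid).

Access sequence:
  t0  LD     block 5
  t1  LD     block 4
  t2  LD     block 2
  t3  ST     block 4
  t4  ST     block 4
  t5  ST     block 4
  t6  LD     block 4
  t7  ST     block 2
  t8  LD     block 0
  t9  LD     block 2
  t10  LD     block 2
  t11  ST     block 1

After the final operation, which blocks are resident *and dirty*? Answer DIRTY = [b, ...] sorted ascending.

0: R B5 -> L2 miss  d=-]
1: R B4 -> L1 miss  d=-]
2: R B2 -> L2 miss  d=-]
3: W B4 -> L1 hit  d=D]
4: W B4 -> L1 hit  d=D]
5: W B4 -> L1 hit  d=D]
6: R B4 -> L1 hit  d=D]
7: W B2 -> L2 hit  d=D]
8: R B0 -> L0 miss  d=-]
9: R B2 -> L2 hit  d=D]
10: R B2 -> L2 hit  d=D]
11: W B1 -> L1 miss wb->B4  d=D]

DIRTY = [1, 2]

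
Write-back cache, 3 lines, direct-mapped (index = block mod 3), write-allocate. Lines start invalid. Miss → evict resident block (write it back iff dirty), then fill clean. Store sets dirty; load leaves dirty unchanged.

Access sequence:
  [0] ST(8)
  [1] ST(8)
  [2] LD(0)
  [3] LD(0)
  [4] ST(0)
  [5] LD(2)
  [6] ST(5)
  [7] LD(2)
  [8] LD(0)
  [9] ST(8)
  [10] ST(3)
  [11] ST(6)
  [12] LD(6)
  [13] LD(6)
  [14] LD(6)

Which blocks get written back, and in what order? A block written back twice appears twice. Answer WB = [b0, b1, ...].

WB = [8, 5, 0, 3]

0: W B8 → L2 miss [D]
1: W B8 → L2 hit [D]
2: R B0 → L0 miss [-]
3: R B0 → L0 hit [-]
4: W B0 → L0 hit [D]
5: R B2 → L2 miss wb→B8 [-]
6: W B5 → L2 miss [D]
7: R B2 → L2 miss wb→B5 [-]
8: R B0 → L0 hit [D]
9: W B8 → L2 miss [D]
10: W B3 → L0 miss wb→B0 [D]
11: W B6 → L0 miss wb→B3 [D]
12: R B6 → L0 hit [D]
13: R B6 → L0 hit [D]
14: R B6 → L0 hit [D]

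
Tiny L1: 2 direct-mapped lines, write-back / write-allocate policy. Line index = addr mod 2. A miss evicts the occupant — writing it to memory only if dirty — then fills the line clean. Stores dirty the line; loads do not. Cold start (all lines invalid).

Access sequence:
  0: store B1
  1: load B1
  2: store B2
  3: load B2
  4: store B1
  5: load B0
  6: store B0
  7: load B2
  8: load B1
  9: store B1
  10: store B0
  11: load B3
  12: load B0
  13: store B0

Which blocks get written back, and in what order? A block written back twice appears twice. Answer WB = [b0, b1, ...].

WB = [2, 0, 1]

0: W B1 -> L1 miss  d=D]
1: R B1 -> L1 hit  d=D]
2: W B2 -> L0 miss  d=D]
3: R B2 -> L0 hit  d=D]
4: W B1 -> L1 hit  d=D]
5: R B0 -> L0 miss wb->B2  d=-]
6: W B0 -> L0 hit  d=D]
7: R B2 -> L0 miss wb->B0  d=-]
8: R B1 -> L1 hit  d=D]
9: W B1 -> L1 hit  d=D]
10: W B0 -> L0 miss  d=D]
11: R B3 -> L1 miss wb->B1  d=-]
12: R B0 -> L0 hit  d=D]
13: W B0 -> L0 hit  d=D]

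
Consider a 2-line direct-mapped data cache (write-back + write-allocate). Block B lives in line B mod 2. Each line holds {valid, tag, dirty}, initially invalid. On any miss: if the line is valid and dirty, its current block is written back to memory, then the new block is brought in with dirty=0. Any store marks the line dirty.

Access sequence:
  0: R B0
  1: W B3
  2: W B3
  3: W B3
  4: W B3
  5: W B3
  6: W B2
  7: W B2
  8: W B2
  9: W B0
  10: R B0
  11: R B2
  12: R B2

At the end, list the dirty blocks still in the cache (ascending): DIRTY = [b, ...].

  0 | R B0 → L0 miss [-]
  1 | W B3 → L1 miss [D]
  2 | W B3 → L1 hit [D]
  3 | W B3 → L1 hit [D]
  4 | W B3 → L1 hit [D]
  5 | W B3 → L1 hit [D]
  6 | W B2 → L0 miss [D]
  7 | W B2 → L0 hit [D]
  8 | W B2 → L0 hit [D]
  9 | W B0 → L0 miss wb→B2 [D]
  10 | R B0 → L0 hit [D]
  11 | R B2 → L0 miss wb→B0 [-]
  12 | R B2 → L0 hit [-]

DIRTY = [3]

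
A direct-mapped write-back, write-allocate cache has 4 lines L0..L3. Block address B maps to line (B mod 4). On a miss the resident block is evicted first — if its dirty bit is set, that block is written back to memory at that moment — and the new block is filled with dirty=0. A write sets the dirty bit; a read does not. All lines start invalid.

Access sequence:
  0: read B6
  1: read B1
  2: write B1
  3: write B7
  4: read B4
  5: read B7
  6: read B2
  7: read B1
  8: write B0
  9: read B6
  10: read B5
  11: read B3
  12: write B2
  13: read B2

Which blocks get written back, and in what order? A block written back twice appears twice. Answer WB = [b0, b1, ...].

WB = [1, 7]

0: R B6 -> L2 miss  d=-]
1: R B1 -> L1 miss  d=-]
2: W B1 -> L1 hit  d=D]
3: W B7 -> L3 miss  d=D]
4: R B4 -> L0 miss  d=-]
5: R B7 -> L3 hit  d=D]
6: R B2 -> L2 miss  d=-]
7: R B1 -> L1 hit  d=D]
8: W B0 -> L0 miss  d=D]
9: R B6 -> L2 miss  d=-]
10: R B5 -> L1 miss wb->B1  d=-]
11: R B3 -> L3 miss wb->B7  d=-]
12: W B2 -> L2 miss  d=D]
13: R B2 -> L2 hit  d=D]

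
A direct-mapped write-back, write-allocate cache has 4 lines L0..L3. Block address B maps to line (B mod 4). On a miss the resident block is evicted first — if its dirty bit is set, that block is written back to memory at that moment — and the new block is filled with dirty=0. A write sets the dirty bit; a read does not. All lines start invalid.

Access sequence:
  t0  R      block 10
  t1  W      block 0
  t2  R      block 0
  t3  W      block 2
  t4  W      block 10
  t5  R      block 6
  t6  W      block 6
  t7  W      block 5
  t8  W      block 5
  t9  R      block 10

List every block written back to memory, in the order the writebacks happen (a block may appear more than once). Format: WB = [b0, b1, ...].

WB = [2, 10, 6]

0: R B10 → L2 miss [-]
1: W B0 → L0 miss [D]
2: R B0 → L0 hit [D]
3: W B2 → L2 miss [D]
4: W B10 → L2 miss wb→B2 [D]
5: R B6 → L2 miss wb→B10 [-]
6: W B6 → L2 hit [D]
7: W B5 → L1 miss [D]
8: W B5 → L1 hit [D]
9: R B10 → L2 miss wb→B6 [-]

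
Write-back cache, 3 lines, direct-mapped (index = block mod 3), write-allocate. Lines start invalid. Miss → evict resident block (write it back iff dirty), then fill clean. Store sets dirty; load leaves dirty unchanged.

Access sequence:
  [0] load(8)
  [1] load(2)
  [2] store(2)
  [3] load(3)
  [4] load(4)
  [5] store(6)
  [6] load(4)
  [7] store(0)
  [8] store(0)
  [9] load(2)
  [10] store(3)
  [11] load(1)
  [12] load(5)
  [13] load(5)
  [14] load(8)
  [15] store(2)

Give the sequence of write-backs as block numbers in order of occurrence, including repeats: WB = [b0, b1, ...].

  0 | R B8 → L2 miss [-]
  1 | R B2 → L2 miss [-]
  2 | W B2 → L2 hit [D]
  3 | R B3 → L0 miss [-]
  4 | R B4 → L1 miss [-]
  5 | W B6 → L0 miss [D]
  6 | R B4 → L1 hit [-]
  7 | W B0 → L0 miss wb→B6 [D]
  8 | W B0 → L0 hit [D]
  9 | R B2 → L2 hit [D]
  10 | W B3 → L0 miss wb→B0 [D]
  11 | R B1 → L1 miss [-]
  12 | R B5 → L2 miss wb→B2 [-]
  13 | R B5 → L2 hit [-]
  14 | R B8 → L2 miss [-]
  15 | W B2 → L2 miss [D]

WB = [6, 0, 2]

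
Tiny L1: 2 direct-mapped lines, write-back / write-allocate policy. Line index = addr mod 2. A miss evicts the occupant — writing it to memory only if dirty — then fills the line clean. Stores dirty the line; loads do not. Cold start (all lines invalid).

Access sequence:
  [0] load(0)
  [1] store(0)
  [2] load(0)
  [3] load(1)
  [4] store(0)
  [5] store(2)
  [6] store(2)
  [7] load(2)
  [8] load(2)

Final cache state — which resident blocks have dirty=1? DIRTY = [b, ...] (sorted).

DIRTY = [2]

0: R B0 → L0 miss [-]
1: W B0 → L0 hit [D]
2: R B0 → L0 hit [D]
3: R B1 → L1 miss [-]
4: W B0 → L0 hit [D]
5: W B2 → L0 miss wb→B0 [D]
6: W B2 → L0 hit [D]
7: R B2 → L0 hit [D]
8: R B2 → L0 hit [D]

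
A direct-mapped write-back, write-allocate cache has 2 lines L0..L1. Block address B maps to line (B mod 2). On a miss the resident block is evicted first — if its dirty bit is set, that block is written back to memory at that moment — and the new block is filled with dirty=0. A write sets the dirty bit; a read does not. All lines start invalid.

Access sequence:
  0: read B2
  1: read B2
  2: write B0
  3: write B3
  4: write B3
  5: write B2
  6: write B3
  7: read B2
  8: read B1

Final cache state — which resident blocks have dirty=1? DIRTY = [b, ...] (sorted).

0: R B2 → L0 miss [-]
1: R B2 → L0 hit [-]
2: W B0 → L0 miss [D]
3: W B3 → L1 miss [D]
4: W B3 → L1 hit [D]
5: W B2 → L0 miss wb→B0 [D]
6: W B3 → L1 hit [D]
7: R B2 → L0 hit [D]
8: R B1 → L1 miss wb→B3 [-]

DIRTY = [2]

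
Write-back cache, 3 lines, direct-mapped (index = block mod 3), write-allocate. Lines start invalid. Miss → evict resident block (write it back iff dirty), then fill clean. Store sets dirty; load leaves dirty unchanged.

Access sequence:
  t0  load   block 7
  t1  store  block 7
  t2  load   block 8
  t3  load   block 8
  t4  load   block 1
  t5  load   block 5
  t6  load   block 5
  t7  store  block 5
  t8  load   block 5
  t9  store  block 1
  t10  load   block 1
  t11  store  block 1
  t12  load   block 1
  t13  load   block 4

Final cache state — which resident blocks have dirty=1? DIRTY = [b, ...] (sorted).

DIRTY = [5]

  0 | R B7 → L1 miss [-]
  1 | W B7 → L1 hit [D]
  2 | R B8 → L2 miss [-]
  3 | R B8 → L2 hit [-]
  4 | R B1 → L1 miss wb→B7 [-]
  5 | R B5 → L2 miss [-]
  6 | R B5 → L2 hit [-]
  7 | W B5 → L2 hit [D]
  8 | R B5 → L2 hit [D]
  9 | W B1 → L1 hit [D]
  10 | R B1 → L1 hit [D]
  11 | W B1 → L1 hit [D]
  12 | R B1 → L1 hit [D]
  13 | R B4 → L1 miss wb→B1 [-]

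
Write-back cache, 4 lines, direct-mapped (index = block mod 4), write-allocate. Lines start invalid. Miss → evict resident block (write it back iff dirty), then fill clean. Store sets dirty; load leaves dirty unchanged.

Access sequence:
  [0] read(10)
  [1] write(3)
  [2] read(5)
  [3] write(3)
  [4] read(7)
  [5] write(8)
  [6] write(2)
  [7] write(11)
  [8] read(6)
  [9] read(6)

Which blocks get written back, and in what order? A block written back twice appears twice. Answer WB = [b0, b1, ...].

  0 | R B10 → L2 miss [-]
  1 | W B3 → L3 miss [D]
  2 | R B5 → L1 miss [-]
  3 | W B3 → L3 hit [D]
  4 | R B7 → L3 miss wb→B3 [-]
  5 | W B8 → L0 miss [D]
  6 | W B2 → L2 miss [D]
  7 | W B11 → L3 miss [D]
  8 | R B6 → L2 miss wb→B2 [-]
  9 | R B6 → L2 hit [-]

WB = [3, 2]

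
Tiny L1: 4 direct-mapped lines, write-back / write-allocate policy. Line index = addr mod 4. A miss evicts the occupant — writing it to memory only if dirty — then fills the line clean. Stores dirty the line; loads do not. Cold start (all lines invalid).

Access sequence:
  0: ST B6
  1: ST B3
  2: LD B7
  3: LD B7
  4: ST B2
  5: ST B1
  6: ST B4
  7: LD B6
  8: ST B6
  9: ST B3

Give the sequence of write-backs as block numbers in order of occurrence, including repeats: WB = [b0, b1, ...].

0: W B6 -> L2 miss  d=D]
1: W B3 -> L3 miss  d=D]
2: R B7 -> L3 miss wb->B3  d=-]
3: R B7 -> L3 hit  d=-]
4: W B2 -> L2 miss wb->B6  d=D]
5: W B1 -> L1 miss  d=D]
6: W B4 -> L0 miss  d=D]
7: R B6 -> L2 miss wb->B2  d=-]
8: W B6 -> L2 hit  d=D]
9: W B3 -> L3 miss  d=D]

WB = [3, 6, 2]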